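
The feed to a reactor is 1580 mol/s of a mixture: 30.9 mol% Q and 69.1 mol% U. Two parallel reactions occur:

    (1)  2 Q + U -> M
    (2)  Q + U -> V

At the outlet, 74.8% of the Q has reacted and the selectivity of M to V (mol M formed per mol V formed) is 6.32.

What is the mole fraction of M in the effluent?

Conversion of Q: Q consumed = 0.748 × 488.2 = 365.2 mol/s = 2ξ₁ + 1ξ₂.
Selectivity: 1ξ₁ / (1ξ₂) = 6.32 → ξ₁ = 6.32 ξ₂.
Substitute: (2·6.32 + 1) ξ₂ = 365.2 → ξ₂ = 26.77 mol/s, ξ₁ = 169.2 mol/s.
Outlet amounts (n = n₀ + Σ ν·ξ):
  Q: 488.2 − 2(169.2) − 1(26.77) = 123
  U: 1092 − 1(169.2) − 1(26.77) = 895.8
  M: 0 + 1(169.2) = 169.2
  V: 0 + 1(26.77) = 26.77
Total out = 1215 mol/s; y_M = 169.2 / 1215 = 0.1393.

0.139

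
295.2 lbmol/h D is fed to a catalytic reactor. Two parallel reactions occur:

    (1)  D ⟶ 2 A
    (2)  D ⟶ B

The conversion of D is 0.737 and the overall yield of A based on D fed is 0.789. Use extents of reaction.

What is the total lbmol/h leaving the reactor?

412 lbmol/h

Yield of A: 2ξ₁ / 295.2 = 0.789 → ξ₁ = 116.5 lbmol/h.
Conversion of D: 1ξ₁ + 1ξ₂ = 0.737 × 295.2 = 217.6 → ξ₂ = 101.1 lbmol/h.
Outlet amounts (n = n₀ + Σ ν·ξ):
  D: 295.2 − 1(116.5) − 1(101.1) = 77.64
  A: 0 + 2(116.5) = 232.9
  B: 0 + 1(101.1) = 101.1
Total out = 77.64 + 232.9 + 101.1 = 411.7 lbmol/h.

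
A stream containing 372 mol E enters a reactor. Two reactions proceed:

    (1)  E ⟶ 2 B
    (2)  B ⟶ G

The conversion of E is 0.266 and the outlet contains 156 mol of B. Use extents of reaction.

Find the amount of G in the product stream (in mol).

Conversion of E: E consumed = 1ξ₁ = 0.266 × 372 → ξ₁ = 98.95 mol.
B balance: n_B = 0 + 2ξ₁ − 1ξ₂ = 156 → ξ₂ = (2·98.95 − 156)/1 = 41.9 mol.
Outlet amounts (n = n₀ + Σ ν·ξ):
  E: 372 − 1(98.95) = 273
  B: 0 + 2(98.95) − 1(41.9) = 156
  G: 0 + 1(41.9) = 41.9

41.9 mol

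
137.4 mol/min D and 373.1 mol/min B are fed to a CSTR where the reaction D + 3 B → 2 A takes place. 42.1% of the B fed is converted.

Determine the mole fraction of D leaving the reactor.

0.21

B reacted = 0.421 × 373.1 = 157.1 mol/min; ν_B = −3, so ξ = 157.1/3 = 52.36 mol/min.
Outlet amounts (n = n₀ + ν ξ):
  D: 137.4 − 1(52.36) = 85.04
  B: 373.1 − 3(52.36) = 216
  A: 0 + 2(52.36) = 104.7
Total out = 405.8 mol/min; y_D = 85.04 / 405.8 = 0.2096.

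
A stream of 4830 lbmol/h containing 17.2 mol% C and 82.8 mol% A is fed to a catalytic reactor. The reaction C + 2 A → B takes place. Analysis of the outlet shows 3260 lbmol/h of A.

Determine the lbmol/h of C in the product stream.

For A: n = n₀ − 2ξ → 3260 = 3999 − 2ξ, giving ξ = 369.6 lbmol/h.
Outlet amounts (n = n₀ + ν ξ):
  C: 830.8 − 1(369.6) = 461.1
  A: 3999 − 2(369.6) = 3260
  B: 0 + 1(369.6) = 369.6

461 lbmol/h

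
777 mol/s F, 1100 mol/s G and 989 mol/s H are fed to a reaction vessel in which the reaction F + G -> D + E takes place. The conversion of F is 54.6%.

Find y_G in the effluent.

F reacted = 0.546 × 777 = 424.2 mol/s; ν_F = −1, so ξ = 424.2/1 = 424.2 mol/s.
Outlet amounts (n = n₀ + ν ξ):
  F: 777 − 1(424.2) = 352.8
  G: 1100 − 1(424.2) = 675.8
  D: 0 + 1(424.2) = 424.2
  E: 0 + 1(424.2) = 424.2
  H: 989 (inert)
Total out = 2866 mol/s; y_G = 675.8 / 2866 = 0.2358.

0.236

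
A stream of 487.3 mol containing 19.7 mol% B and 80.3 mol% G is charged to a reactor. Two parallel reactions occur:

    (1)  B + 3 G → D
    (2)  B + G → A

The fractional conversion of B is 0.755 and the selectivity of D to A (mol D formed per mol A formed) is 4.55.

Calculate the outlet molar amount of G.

200 mol

Conversion of B: B consumed = 0.755 × 96 = 72.48 mol = 1ξ₁ + 1ξ₂.
Selectivity: 1ξ₁ / (1ξ₂) = 4.55 → ξ₁ = 4.55 ξ₂.
Substitute: (1·4.55 + 1) ξ₂ = 72.48 → ξ₂ = 13.06 mol, ξ₁ = 59.42 mol.
Outlet amounts (n = n₀ + Σ ν·ξ):
  B: 96 − 1(59.42) − 1(13.06) = 23.52
  G: 391.3 − 3(59.42) − 1(13.06) = 200
  D: 0 + 1(59.42) = 59.42
  A: 0 + 1(13.06) = 13.06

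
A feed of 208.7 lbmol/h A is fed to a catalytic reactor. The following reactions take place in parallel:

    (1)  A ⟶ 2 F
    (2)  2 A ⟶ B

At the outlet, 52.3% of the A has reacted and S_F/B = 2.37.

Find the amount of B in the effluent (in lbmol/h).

34.3 lbmol/h

Conversion of A: A consumed = 0.523 × 208.7 = 109.2 lbmol/h = 1ξ₁ + 2ξ₂.
Selectivity: 2ξ₁ / (1ξ₂) = 2.37 → ξ₁ = 1.185 ξ₂.
Substitute: (1·1.185 + 2) ξ₂ = 109.2 → ξ₂ = 34.27 lbmol/h, ξ₁ = 40.61 lbmol/h.
Outlet amounts (n = n₀ + Σ ν·ξ):
  A: 208.7 − 1(40.61) − 2(34.27) = 99.55
  F: 0 + 2(40.61) = 81.22
  B: 0 + 1(34.27) = 34.27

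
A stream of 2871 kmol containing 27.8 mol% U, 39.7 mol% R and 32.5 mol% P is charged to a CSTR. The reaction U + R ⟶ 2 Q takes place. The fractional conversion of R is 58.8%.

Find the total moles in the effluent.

R reacted = 0.588 × 1140 = 670.2 kmol; ν_R = −1, so ξ = 670.2/1 = 670.2 kmol.
Outlet amounts (n = n₀ + ν ξ):
  U: 798.1 − 1(670.2) = 127.9
  R: 1140 − 1(670.2) = 469.6
  Q: 0 + 2(670.2) = 1340
  P: 933.1 (inert)
Total out = 127.9 + 469.6 + 1340 + 933.1 = 2871 kmol.

2870 kmol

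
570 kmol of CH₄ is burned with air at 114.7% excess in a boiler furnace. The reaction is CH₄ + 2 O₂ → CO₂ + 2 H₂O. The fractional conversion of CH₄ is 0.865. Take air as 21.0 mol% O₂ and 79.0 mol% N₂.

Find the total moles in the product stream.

Stoichiometric O₂ = 2 × 570 = 1140 kmol; O₂ fed = 1140 × 2.147 = 2448 kmol.
N₂ fed = 2448 × 79/21 = 9208 kmol.
Fuel reacted = 0.865 × 570 → ξ = 493.1 kmol.
Outlet (n = n₀ + ν ξ):
  CH₄: 570 − 1(493.1) = 76.95
  O₂: 2448 − 2(493.1) = 1461
  N₂: 9208 (inert)
  CO₂: 0 + 1(493.1) = 493.1
  H₂O: 0 + 2(493.1) = 986.1
Total out = 76.95 + 1461 + 9208 + 493.1 + 986.1 = 12230 kmol.

12200 kmol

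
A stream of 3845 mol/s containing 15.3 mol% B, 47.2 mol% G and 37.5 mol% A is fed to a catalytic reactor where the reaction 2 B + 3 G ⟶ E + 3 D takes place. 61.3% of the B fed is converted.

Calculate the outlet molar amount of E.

180 mol/s

B reacted = 0.613 × 588.3 = 360.6 mol/s; ν_B = −2, so ξ = 360.6/2 = 180.3 mol/s.
Outlet amounts (n = n₀ + ν ξ):
  B: 588.3 − 2(180.3) = 227.7
  G: 1815 − 3(180.3) = 1274
  E: 0 + 1(180.3) = 180.3
  D: 0 + 3(180.3) = 540.9
  A: 1442 (inert)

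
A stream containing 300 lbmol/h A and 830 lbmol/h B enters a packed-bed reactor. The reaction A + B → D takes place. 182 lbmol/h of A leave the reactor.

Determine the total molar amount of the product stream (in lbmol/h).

For A: n = n₀ − 1ξ → 182 = 300 − 1ξ, giving ξ = 118 lbmol/h.
Outlet amounts (n = n₀ + ν ξ):
  A: 300 − 1(118) = 182
  B: 830 − 1(118) = 712
  D: 0 + 1(118) = 118
Total out = 182 + 712 + 118 = 1012 lbmol/h.

1010 lbmol/h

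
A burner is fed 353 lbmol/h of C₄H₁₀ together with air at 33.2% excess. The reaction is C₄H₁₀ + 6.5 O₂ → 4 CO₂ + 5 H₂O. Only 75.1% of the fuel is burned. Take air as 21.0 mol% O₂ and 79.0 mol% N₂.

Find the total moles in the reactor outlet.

Stoichiometric O₂ = 6.5 × 353 = 2294 lbmol/h; O₂ fed = 2294 × 1.332 = 3056 lbmol/h.
N₂ fed = 3056 × 79/21 = 11500 lbmol/h.
Fuel reacted = 0.751 × 353 → ξ = 265.1 lbmol/h.
Outlet (n = n₀ + ν ξ):
  C₄H₁₀: 353 − 1(265.1) = 87.9
  O₂: 3056 − 6.5(265.1) = 1333
  N₂: 11500 (inert)
  CO₂: 0 + 4(265.1) = 1060
  H₂O: 0 + 5(265.1) = 1326
Total out = 87.9 + 1333 + 11500 + 1060 + 1326 = 15300 lbmol/h.

15300 lbmol/h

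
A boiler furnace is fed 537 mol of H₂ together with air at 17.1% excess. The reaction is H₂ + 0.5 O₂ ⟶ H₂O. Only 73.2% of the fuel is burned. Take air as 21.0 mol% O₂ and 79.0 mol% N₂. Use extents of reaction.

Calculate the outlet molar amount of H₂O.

Stoichiometric O₂ = 0.5 × 537 = 268.5 mol; O₂ fed = 268.5 × 1.171 = 314.4 mol.
N₂ fed = 314.4 × 79/21 = 1183 mol.
Fuel reacted = 0.732 × 537 → ξ = 393.1 mol.
Outlet (n = n₀ + ν ξ):
  H₂: 537 − 1(393.1) = 143.9
  O₂: 314.4 − 0.5(393.1) = 117.9
  N₂: 1183 (inert)
  H₂O: 0 + 1(393.1) = 393.1

393 mol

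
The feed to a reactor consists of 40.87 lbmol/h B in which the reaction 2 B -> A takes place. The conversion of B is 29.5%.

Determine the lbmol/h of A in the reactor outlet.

6.03 lbmol/h

B reacted = 0.295 × 40.87 = 12.06 lbmol/h; ν_B = −2, so ξ = 12.06/2 = 6.028 lbmol/h.
Outlet amounts (n = n₀ + ν ξ):
  B: 40.87 − 2(6.028) = 28.81
  A: 0 + 1(6.028) = 6.028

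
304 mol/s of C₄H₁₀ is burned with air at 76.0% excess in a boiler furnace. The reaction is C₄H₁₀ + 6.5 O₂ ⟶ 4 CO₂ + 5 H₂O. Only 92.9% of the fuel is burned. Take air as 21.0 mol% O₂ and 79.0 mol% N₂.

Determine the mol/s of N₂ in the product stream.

Stoichiometric O₂ = 6.5 × 304 = 1976 mol/s; O₂ fed = 1976 × 1.760 = 3478 mol/s.
N₂ fed = 3478 × 79/21 = 13080 mol/s.
Fuel reacted = 0.929 × 304 → ξ = 282.4 mol/s.
Outlet (n = n₀ + ν ξ):
  C₄H₁₀: 304 − 1(282.4) = 21.58
  O₂: 3478 − 6.5(282.4) = 1642
  N₂: 13080 (inert)
  CO₂: 0 + 4(282.4) = 1130
  H₂O: 0 + 5(282.4) = 1412

13100 mol/s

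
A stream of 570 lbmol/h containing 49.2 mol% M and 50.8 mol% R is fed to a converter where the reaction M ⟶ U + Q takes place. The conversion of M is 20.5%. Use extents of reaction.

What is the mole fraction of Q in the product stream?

0.0916

M reacted = 0.205 × 280.4 = 57.49 lbmol/h; ν_M = −1, so ξ = 57.49/1 = 57.49 lbmol/h.
Outlet amounts (n = n₀ + ν ξ):
  M: 280.4 − 1(57.49) = 222.9
  U: 0 + 1(57.49) = 57.49
  Q: 0 + 1(57.49) = 57.49
  R: 289.6 (inert)
Total out = 627.5 lbmol/h; y_Q = 57.49 / 627.5 = 0.09162.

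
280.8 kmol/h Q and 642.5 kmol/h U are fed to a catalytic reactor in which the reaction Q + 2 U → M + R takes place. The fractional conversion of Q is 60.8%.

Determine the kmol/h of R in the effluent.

171 kmol/h

Q reacted = 0.608 × 280.8 = 170.7 kmol/h; ν_Q = −1, so ξ = 170.7/1 = 170.7 kmol/h.
Outlet amounts (n = n₀ + ν ξ):
  Q: 280.8 − 1(170.7) = 110.1
  U: 642.5 − 2(170.7) = 301
  M: 0 + 1(170.7) = 170.7
  R: 0 + 1(170.7) = 170.7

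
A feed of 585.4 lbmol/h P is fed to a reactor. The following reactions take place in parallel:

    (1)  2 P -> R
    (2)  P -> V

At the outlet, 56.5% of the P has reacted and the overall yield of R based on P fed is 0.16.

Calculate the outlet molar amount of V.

Yield of R: 1ξ₁ / 585.4 = 0.16 → ξ₁ = 93.66 lbmol/h.
Conversion of P: 2ξ₁ + 1ξ₂ = 0.565 × 585.4 = 330.8 → ξ₂ = 143.4 lbmol/h.
Outlet amounts (n = n₀ + Σ ν·ξ):
  P: 585.4 − 2(93.66) − 1(143.4) = 254.6
  R: 0 + 1(93.66) = 93.66
  V: 0 + 1(143.4) = 143.4

143 lbmol/h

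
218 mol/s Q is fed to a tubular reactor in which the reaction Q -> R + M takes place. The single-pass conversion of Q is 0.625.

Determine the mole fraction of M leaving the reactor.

Q reacted = 0.625 × 218 = 136.2 mol/s; ν_Q = −1, so ξ = 136.2/1 = 136.2 mol/s.
Outlet amounts (n = n₀ + ν ξ):
  Q: 218 − 1(136.2) = 81.75
  R: 0 + 1(136.2) = 136.2
  M: 0 + 1(136.2) = 136.2
Total out = 354.2 mol/s; y_M = 136.2 / 354.2 = 0.3846.

0.385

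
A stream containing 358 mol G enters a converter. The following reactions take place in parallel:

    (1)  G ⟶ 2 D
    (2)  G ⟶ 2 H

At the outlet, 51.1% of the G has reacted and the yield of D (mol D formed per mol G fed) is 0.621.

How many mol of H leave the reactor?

Yield of D: 2ξ₁ / 358 = 0.621 → ξ₁ = 111.2 mol.
Conversion of G: 1ξ₁ + 1ξ₂ = 0.511 × 358 = 182.9 → ξ₂ = 71.78 mol.
Outlet amounts (n = n₀ + Σ ν·ξ):
  G: 358 − 1(111.2) − 1(71.78) = 175.1
  D: 0 + 2(111.2) = 222.3
  H: 0 + 2(71.78) = 143.6

144 mol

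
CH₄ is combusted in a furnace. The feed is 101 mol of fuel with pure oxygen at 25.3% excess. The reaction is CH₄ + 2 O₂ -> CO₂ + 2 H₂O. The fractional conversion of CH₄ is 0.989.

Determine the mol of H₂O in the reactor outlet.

Stoichiometric O₂ = 2 × 101 = 202 mol; O₂ fed = 202 × 1.253 = 253.1 mol.
Fuel reacted = 0.989 × 101 → ξ = 99.89 mol.
Outlet (n = n₀ + ν ξ):
  CH₄: 101 − 1(99.89) = 1.111
  O₂: 253.1 − 2(99.89) = 53.33
  CO₂: 0 + 1(99.89) = 99.89
  H₂O: 0 + 2(99.89) = 199.8

200 mol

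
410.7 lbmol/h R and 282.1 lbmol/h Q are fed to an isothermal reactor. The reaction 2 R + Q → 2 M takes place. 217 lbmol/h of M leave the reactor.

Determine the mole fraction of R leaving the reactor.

For M: n = n₀ + 2ξ → 217 = 0 + 2ξ, giving ξ = 108.5 lbmol/h.
Outlet amounts (n = n₀ + ν ξ):
  R: 410.7 − 2(108.5) = 193.7
  Q: 282.1 − 1(108.5) = 173.6
  M: 0 + 2(108.5) = 217
Total out = 584.3 lbmol/h; y_R = 193.7 / 584.3 = 0.3315.

0.332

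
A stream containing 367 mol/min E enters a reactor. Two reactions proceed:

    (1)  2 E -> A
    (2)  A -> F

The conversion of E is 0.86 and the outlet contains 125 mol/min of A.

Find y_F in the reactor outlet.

0.157

Conversion of E: E consumed = 2ξ₁ = 0.86 × 367 → ξ₁ = 157.8 mol/min.
A balance: n_A = 0 + 1ξ₁ − 1ξ₂ = 125 → ξ₂ = (1·157.8 − 125)/1 = 32.81 mol/min.
Outlet amounts (n = n₀ + Σ ν·ξ):
  E: 367 − 2(157.8) = 51.38
  A: 0 + 1(157.8) − 1(32.81) = 125
  F: 0 + 1(32.81) = 32.81
Total out = 209.2 mol/min; y_F = 32.81 / 209.2 = 0.1568.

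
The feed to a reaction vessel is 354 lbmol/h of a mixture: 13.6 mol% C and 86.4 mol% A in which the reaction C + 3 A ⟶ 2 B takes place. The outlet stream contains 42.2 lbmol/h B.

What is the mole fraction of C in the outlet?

0.0867

For B: n = n₀ + 2ξ → 42.2 = 0 + 2ξ, giving ξ = 21.1 lbmol/h.
Outlet amounts (n = n₀ + ν ξ):
  C: 48.14 − 1(21.1) = 27.04
  A: 305.9 − 3(21.1) = 242.6
  B: 0 + 2(21.1) = 42.2
Total out = 311.8 lbmol/h; y_C = 27.04 / 311.8 = 0.08674.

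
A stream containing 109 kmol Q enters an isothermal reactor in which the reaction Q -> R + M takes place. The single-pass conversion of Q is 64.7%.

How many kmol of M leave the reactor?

Q reacted = 0.647 × 109 = 70.52 kmol; ν_Q = −1, so ξ = 70.52/1 = 70.52 kmol.
Outlet amounts (n = n₀ + ν ξ):
  Q: 109 − 1(70.52) = 38.48
  R: 0 + 1(70.52) = 70.52
  M: 0 + 1(70.52) = 70.52

70.5 kmol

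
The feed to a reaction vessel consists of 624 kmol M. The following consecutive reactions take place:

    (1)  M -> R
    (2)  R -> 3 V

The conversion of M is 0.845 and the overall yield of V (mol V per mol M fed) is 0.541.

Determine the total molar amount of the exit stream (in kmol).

Conversion of M: M consumed = 1ξ₁ = 0.845 × 624 → ξ₁ = 527.3 kmol.
Yield of V: 3ξ₂ / 624 = 0.541 → ξ₂ = 112.5 kmol.
Outlet amounts (n = n₀ + Σ ν·ξ):
  M: 624 − 1(527.3) = 96.72
  R: 0 + 1(527.3) − 1(112.5) = 414.8
  V: 0 + 3(112.5) = 337.6
Total out = 96.72 + 414.8 + 337.6 = 849.1 kmol.

849 kmol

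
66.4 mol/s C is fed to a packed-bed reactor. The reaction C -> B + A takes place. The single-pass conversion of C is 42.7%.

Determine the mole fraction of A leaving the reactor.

C reacted = 0.427 × 66.4 = 28.35 mol/s; ν_C = −1, so ξ = 28.35/1 = 28.35 mol/s.
Outlet amounts (n = n₀ + ν ξ):
  C: 66.4 − 1(28.35) = 38.05
  B: 0 + 1(28.35) = 28.35
  A: 0 + 1(28.35) = 28.35
Total out = 94.75 mol/s; y_A = 28.35 / 94.75 = 0.2992.

0.299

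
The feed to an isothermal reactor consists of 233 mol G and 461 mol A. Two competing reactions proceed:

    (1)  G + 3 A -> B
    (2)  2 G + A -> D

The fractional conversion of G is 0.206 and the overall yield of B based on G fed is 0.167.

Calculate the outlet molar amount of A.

Yield of B: 1ξ₁ / 233 = 0.167 → ξ₁ = 38.91 mol.
Conversion of G: 1ξ₁ + 2ξ₂ = 0.206 × 233 = 48 → ξ₂ = 4.543 mol.
Outlet amounts (n = n₀ + Σ ν·ξ):
  G: 233 − 1(38.91) − 2(4.543) = 185
  A: 461 − 3(38.91) − 1(4.543) = 339.7
  B: 0 + 1(38.91) = 38.91
  D: 0 + 1(4.543) = 4.543

340 mol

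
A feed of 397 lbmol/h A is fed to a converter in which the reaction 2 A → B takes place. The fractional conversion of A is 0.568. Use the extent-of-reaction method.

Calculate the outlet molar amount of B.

A reacted = 0.568 × 397 = 225.5 lbmol/h; ν_A = −2, so ξ = 225.5/2 = 112.7 lbmol/h.
Outlet amounts (n = n₀ + ν ξ):
  A: 397 − 2(112.7) = 171.5
  B: 0 + 1(112.7) = 112.7

113 lbmol/h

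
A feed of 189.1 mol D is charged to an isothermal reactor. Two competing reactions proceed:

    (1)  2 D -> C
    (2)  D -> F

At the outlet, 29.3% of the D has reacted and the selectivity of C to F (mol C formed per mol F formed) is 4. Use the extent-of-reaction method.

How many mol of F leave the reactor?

6.16 mol

Conversion of D: D consumed = 0.293 × 189.1 = 55.41 mol = 2ξ₁ + 1ξ₂.
Selectivity: 1ξ₁ / (1ξ₂) = 4 → ξ₁ = 4 ξ₂.
Substitute: (2·4 + 1) ξ₂ = 55.41 → ξ₂ = 6.156 mol, ξ₁ = 24.63 mol.
Outlet amounts (n = n₀ + Σ ν·ξ):
  D: 189.1 − 2(24.63) − 1(6.156) = 133.7
  C: 0 + 1(24.63) = 24.63
  F: 0 + 1(6.156) = 6.156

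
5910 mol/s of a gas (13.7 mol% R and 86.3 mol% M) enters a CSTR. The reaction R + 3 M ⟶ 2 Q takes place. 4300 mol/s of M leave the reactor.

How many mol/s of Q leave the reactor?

534 mol/s

For M: n = n₀ − 3ξ → 4300 = 5100 − 3ξ, giving ξ = 266.8 mol/s.
Outlet amounts (n = n₀ + ν ξ):
  R: 809.7 − 1(266.8) = 542.9
  M: 5100 − 3(266.8) = 4300
  Q: 0 + 2(266.8) = 533.6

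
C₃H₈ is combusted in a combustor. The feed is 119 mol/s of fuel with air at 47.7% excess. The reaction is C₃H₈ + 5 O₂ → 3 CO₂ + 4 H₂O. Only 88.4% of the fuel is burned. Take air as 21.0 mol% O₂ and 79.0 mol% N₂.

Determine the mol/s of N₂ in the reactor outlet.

Stoichiometric O₂ = 5 × 119 = 595 mol/s; O₂ fed = 595 × 1.477 = 878.8 mol/s.
N₂ fed = 878.8 × 79/21 = 3306 mol/s.
Fuel reacted = 0.884 × 119 → ξ = 105.2 mol/s.
Outlet (n = n₀ + ν ξ):
  C₃H₈: 119 − 1(105.2) = 13.8
  O₂: 878.8 − 5(105.2) = 352.8
  N₂: 3306 (inert)
  CO₂: 0 + 3(105.2) = 315.6
  H₂O: 0 + 4(105.2) = 420.8

3310 mol/s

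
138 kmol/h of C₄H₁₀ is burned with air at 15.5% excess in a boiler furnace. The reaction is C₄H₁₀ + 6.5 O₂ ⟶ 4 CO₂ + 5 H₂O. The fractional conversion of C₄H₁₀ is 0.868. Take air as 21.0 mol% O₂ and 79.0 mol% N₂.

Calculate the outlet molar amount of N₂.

3900 kmol/h

Stoichiometric O₂ = 6.5 × 138 = 897 kmol/h; O₂ fed = 897 × 1.155 = 1036 kmol/h.
N₂ fed = 1036 × 79/21 = 3897 kmol/h.
Fuel reacted = 0.868 × 138 → ξ = 119.8 kmol/h.
Outlet (n = n₀ + ν ξ):
  C₄H₁₀: 138 − 1(119.8) = 18.22
  O₂: 1036 − 6.5(119.8) = 257.4
  N₂: 3897 (inert)
  CO₂: 0 + 4(119.8) = 479.1
  H₂O: 0 + 5(119.8) = 598.9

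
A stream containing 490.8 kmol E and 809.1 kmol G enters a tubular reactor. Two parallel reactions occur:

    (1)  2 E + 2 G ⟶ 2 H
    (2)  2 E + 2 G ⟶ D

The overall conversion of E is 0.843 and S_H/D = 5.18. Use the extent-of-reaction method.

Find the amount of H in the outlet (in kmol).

Conversion of E: E consumed = 0.843 × 490.8 = 413.7 kmol = 2ξ₁ + 2ξ₂.
Selectivity: 2ξ₁ / (1ξ₂) = 5.18 → ξ₁ = 2.59 ξ₂.
Substitute: (2·2.59 + 2) ξ₂ = 413.7 → ξ₂ = 57.62 kmol, ξ₁ = 149.2 kmol.
Outlet amounts (n = n₀ + Σ ν·ξ):
  E: 490.8 − 2(149.2) − 2(57.62) = 77.06
  G: 809.1 − 2(149.2) − 2(57.62) = 395.4
  H: 0 + 2(149.2) = 298.5
  D: 0 + 1(57.62) = 57.62

298 kmol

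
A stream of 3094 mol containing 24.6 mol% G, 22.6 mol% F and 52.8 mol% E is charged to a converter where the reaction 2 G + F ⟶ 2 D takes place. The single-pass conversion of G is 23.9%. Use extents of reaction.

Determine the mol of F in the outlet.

G reacted = 0.239 × 761.1 = 181.9 mol; ν_G = −2, so ξ = 181.9/2 = 90.95 mol.
Outlet amounts (n = n₀ + ν ξ):
  G: 761.1 − 2(90.95) = 579.2
  F: 699.2 − 1(90.95) = 608.3
  D: 0 + 2(90.95) = 181.9
  E: 1634 (inert)

608 mol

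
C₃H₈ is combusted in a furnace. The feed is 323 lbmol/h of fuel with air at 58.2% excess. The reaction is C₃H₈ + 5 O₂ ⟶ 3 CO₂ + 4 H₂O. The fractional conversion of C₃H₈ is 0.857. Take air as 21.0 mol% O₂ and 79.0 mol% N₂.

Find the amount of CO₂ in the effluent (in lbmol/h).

Stoichiometric O₂ = 5 × 323 = 1615 lbmol/h; O₂ fed = 1615 × 1.582 = 2555 lbmol/h.
N₂ fed = 2555 × 79/21 = 9611 lbmol/h.
Fuel reacted = 0.857 × 323 → ξ = 276.8 lbmol/h.
Outlet (n = n₀ + ν ξ):
  C₃H₈: 323 − 1(276.8) = 46.19
  O₂: 2555 − 5(276.8) = 1171
  N₂: 9611 (inert)
  CO₂: 0 + 3(276.8) = 830.4
  H₂O: 0 + 4(276.8) = 1107

830 lbmol/h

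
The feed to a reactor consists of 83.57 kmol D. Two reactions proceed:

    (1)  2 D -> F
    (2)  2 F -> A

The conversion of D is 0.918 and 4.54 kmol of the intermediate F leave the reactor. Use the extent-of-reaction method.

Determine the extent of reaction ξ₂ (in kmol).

ξ₂ = 16.9 kmol

Conversion of D: D consumed = 2ξ₁ = 0.918 × 83.57 → ξ₁ = 38.36 kmol.
F balance: n_F = 0 + 1ξ₁ − 2ξ₂ = 4.54 → ξ₂ = (1·38.36 − 4.54)/2 = 16.91 kmol.
Outlet amounts (n = n₀ + Σ ν·ξ):
  D: 83.57 − 2(38.36) = 6.853
  F: 0 + 1(38.36) − 2(16.91) = 4.54
  A: 0 + 1(16.91) = 16.91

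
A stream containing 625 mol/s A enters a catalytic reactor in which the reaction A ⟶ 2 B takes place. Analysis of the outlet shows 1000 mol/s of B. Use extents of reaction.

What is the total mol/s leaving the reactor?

1120 mol/s

For B: n = n₀ + 2ξ → 1000 = 0 + 2ξ, giving ξ = 500 mol/s.
Outlet amounts (n = n₀ + ν ξ):
  A: 625 − 1(500) = 125
  B: 0 + 2(500) = 1000
Total out = 125 + 1000 = 1125 mol/s.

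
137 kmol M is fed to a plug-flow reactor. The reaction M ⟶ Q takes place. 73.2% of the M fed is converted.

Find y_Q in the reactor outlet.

0.732

M reacted = 0.732 × 137 = 100.3 kmol; ν_M = −1, so ξ = 100.3/1 = 100.3 kmol.
Outlet amounts (n = n₀ + ν ξ):
  M: 137 − 1(100.3) = 36.72
  Q: 0 + 1(100.3) = 100.3
Total out = 137 kmol; y_Q = 100.3 / 137 = 0.732.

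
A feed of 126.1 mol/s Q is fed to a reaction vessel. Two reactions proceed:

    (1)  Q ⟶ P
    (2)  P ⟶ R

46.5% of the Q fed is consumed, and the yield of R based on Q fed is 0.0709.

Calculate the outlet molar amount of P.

Conversion of Q: Q consumed = 1ξ₁ = 0.465 × 126.1 → ξ₁ = 58.64 mol/s.
Yield of R: 1ξ₂ / 126.1 = 0.0709 → ξ₂ = 8.94 mol/s.
Outlet amounts (n = n₀ + Σ ν·ξ):
  Q: 126.1 − 1(58.64) = 67.46
  P: 0 + 1(58.64) − 1(8.94) = 49.7
  R: 0 + 1(8.94) = 8.94

49.7 mol/s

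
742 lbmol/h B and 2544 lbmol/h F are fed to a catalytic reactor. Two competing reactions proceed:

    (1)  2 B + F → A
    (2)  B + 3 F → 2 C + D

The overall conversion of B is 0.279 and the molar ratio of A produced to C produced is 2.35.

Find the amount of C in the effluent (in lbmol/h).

Conversion of B: B consumed = 0.279 × 742 = 207 lbmol/h = 2ξ₁ + 1ξ₂.
Selectivity: 1ξ₁ / (2ξ₂) = 2.35 → ξ₁ = 4.7 ξ₂.
Substitute: (2·4.7 + 1) ξ₂ = 207 → ξ₂ = 19.91 lbmol/h, ξ₁ = 93.56 lbmol/h.
Outlet amounts (n = n₀ + Σ ν·ξ):
  B: 742 − 2(93.56) − 1(19.91) = 535
  F: 2544 − 1(93.56) − 3(19.91) = 2391
  A: 0 + 1(93.56) = 93.56
  C: 0 + 2(19.91) = 39.81
  D: 0 + 1(19.91) = 19.91

39.8 lbmol/h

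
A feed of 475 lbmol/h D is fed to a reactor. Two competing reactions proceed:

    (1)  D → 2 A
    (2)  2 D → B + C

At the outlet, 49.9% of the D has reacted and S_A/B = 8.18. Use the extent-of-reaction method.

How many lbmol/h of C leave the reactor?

38.9 lbmol/h

Conversion of D: D consumed = 0.499 × 475 = 237 lbmol/h = 1ξ₁ + 2ξ₂.
Selectivity: 2ξ₁ / (1ξ₂) = 8.18 → ξ₁ = 4.09 ξ₂.
Substitute: (1·4.09 + 2) ξ₂ = 237 → ξ₂ = 38.92 lbmol/h, ξ₁ = 159.2 lbmol/h.
Outlet amounts (n = n₀ + Σ ν·ξ):
  D: 475 − 1(159.2) − 2(38.92) = 238
  A: 0 + 2(159.2) = 318.4
  B: 0 + 1(38.92) = 38.92
  C: 0 + 1(38.92) = 38.92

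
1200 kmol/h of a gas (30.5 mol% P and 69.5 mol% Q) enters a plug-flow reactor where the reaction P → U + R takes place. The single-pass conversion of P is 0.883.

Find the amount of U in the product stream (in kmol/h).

P reacted = 0.883 × 366 = 323.2 kmol/h; ν_P = −1, so ξ = 323.2/1 = 323.2 kmol/h.
Outlet amounts (n = n₀ + ν ξ):
  P: 366 − 1(323.2) = 42.82
  U: 0 + 1(323.2) = 323.2
  R: 0 + 1(323.2) = 323.2
  Q: 834 (inert)

323 kmol/h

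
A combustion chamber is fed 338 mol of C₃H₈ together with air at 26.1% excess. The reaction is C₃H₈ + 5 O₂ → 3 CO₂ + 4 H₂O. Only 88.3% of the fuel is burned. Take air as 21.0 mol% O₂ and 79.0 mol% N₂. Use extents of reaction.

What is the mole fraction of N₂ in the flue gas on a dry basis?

0.836

Stoichiometric O₂ = 5 × 338 = 1690 mol; O₂ fed = 1690 × 1.261 = 2131 mol.
N₂ fed = 2131 × 79/21 = 8017 mol.
Fuel reacted = 0.883 × 338 → ξ = 298.5 mol.
Outlet (n = n₀ + ν ξ):
  C₃H₈: 338 − 1(298.5) = 39.55
  O₂: 2131 − 5(298.5) = 638.8
  N₂: 8017 (inert)
  CO₂: 0 + 3(298.5) = 895.4
  H₂O: 0 + 4(298.5) = 1194
Dry total = 9591 mol; y_N₂ (dry) = 8017 / 9591 = 0.8359.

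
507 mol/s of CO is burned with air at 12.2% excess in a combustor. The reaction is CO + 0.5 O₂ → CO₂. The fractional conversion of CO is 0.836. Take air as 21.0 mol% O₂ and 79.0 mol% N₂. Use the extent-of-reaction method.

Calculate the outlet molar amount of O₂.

72.5 mol/s

Stoichiometric O₂ = 0.5 × 507 = 253.5 mol/s; O₂ fed = 253.5 × 1.122 = 284.4 mol/s.
N₂ fed = 284.4 × 79/21 = 1070 mol/s.
Fuel reacted = 0.836 × 507 → ξ = 423.9 mol/s.
Outlet (n = n₀ + ν ξ):
  CO: 507 − 1(423.9) = 83.15
  O₂: 284.4 − 0.5(423.9) = 72.5
  N₂: 1070 (inert)
  CO₂: 0 + 1(423.9) = 423.9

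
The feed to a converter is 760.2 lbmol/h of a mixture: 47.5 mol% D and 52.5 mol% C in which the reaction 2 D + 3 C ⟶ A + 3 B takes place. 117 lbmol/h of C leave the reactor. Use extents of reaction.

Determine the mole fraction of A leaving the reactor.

For C: n = n₀ − 3ξ → 117 = 399.1 − 3ξ, giving ξ = 94.04 lbmol/h.
Outlet amounts (n = n₀ + ν ξ):
  D: 361.1 − 2(94.04) = 173
  C: 399.1 − 3(94.04) = 117
  A: 0 + 1(94.04) = 94.04
  B: 0 + 3(94.04) = 282.1
Total out = 666.2 lbmol/h; y_A = 94.04 / 666.2 = 0.1412.

0.141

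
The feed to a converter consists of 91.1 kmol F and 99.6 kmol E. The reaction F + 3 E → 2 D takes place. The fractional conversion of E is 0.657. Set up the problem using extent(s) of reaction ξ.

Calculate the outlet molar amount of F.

E reacted = 0.657 × 99.6 = 65.44 kmol; ν_E = −3, so ξ = 65.44/3 = 21.81 kmol.
Outlet amounts (n = n₀ + ν ξ):
  F: 91.1 − 1(21.81) = 69.29
  E: 99.6 − 3(21.81) = 34.16
  D: 0 + 2(21.81) = 43.62

69.3 kmol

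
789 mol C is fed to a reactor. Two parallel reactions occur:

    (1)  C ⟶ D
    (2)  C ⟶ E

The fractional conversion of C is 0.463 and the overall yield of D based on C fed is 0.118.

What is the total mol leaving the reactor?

Yield of D: 1ξ₁ / 789 = 0.118 → ξ₁ = 93.1 mol.
Conversion of C: 1ξ₁ + 1ξ₂ = 0.463 × 789 = 365.3 → ξ₂ = 272.2 mol.
Outlet amounts (n = n₀ + Σ ν·ξ):
  C: 789 − 1(93.1) − 1(272.2) = 423.7
  D: 0 + 1(93.1) = 93.1
  E: 0 + 1(272.2) = 272.2
Total out = 423.7 + 93.1 + 272.2 = 789 mol.

789 mol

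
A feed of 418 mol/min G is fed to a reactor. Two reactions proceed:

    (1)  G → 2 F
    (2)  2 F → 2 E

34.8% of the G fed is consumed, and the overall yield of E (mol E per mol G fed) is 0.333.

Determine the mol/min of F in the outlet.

Conversion of G: G consumed = 1ξ₁ = 0.348 × 418 → ξ₁ = 145.5 mol/min.
Yield of E: 2ξ₂ / 418 = 0.333 → ξ₂ = 69.6 mol/min.
Outlet amounts (n = n₀ + Σ ν·ξ):
  G: 418 − 1(145.5) = 272.5
  F: 0 + 2(145.5) − 2(69.6) = 151.7
  E: 0 + 2(69.6) = 139.2

152 mol/min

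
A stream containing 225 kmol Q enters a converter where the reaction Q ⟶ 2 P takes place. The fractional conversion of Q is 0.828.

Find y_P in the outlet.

Q reacted = 0.828 × 225 = 186.3 kmol; ν_Q = −1, so ξ = 186.3/1 = 186.3 kmol.
Outlet amounts (n = n₀ + ν ξ):
  Q: 225 − 1(186.3) = 38.7
  P: 0 + 2(186.3) = 372.6
Total out = 411.3 kmol; y_P = 372.6 / 411.3 = 0.9059.

0.906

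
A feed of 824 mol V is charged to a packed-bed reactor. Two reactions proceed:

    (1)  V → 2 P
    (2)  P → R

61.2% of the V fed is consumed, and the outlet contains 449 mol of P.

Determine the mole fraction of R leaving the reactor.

0.421

Conversion of V: V consumed = 1ξ₁ = 0.612 × 824 → ξ₁ = 504.3 mol.
P balance: n_P = 0 + 2ξ₁ − 1ξ₂ = 449 → ξ₂ = (2·504.3 − 449)/1 = 559.6 mol.
Outlet amounts (n = n₀ + Σ ν·ξ):
  V: 824 − 1(504.3) = 319.7
  P: 0 + 2(504.3) − 1(559.6) = 449
  R: 0 + 1(559.6) = 559.6
Total out = 1328 mol; y_R = 559.6 / 1328 = 0.4213.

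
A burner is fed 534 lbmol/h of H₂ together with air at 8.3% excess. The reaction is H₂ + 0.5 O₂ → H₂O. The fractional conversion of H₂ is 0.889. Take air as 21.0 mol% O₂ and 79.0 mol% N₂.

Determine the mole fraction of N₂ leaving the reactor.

0.65

Stoichiometric O₂ = 0.5 × 534 = 267 lbmol/h; O₂ fed = 267 × 1.083 = 289.2 lbmol/h.
N₂ fed = 289.2 × 79/21 = 1088 lbmol/h.
Fuel reacted = 0.889 × 534 → ξ = 474.7 lbmol/h.
Outlet (n = n₀ + ν ξ):
  H₂: 534 − 1(474.7) = 59.27
  O₂: 289.2 − 0.5(474.7) = 51.8
  N₂: 1088 (inert)
  H₂O: 0 + 1(474.7) = 474.7
Total out = 1674 lbmol/h; y_N₂ = 1088 / 1674 = 0.65.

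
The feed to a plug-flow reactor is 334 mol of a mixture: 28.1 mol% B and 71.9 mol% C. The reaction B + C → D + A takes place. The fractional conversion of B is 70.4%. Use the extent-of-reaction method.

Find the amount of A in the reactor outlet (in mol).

66.1 mol

B reacted = 0.704 × 93.85 = 66.07 mol; ν_B = −1, so ξ = 66.07/1 = 66.07 mol.
Outlet amounts (n = n₀ + ν ξ):
  B: 93.85 − 1(66.07) = 27.78
  C: 240.1 − 1(66.07) = 174.1
  D: 0 + 1(66.07) = 66.07
  A: 0 + 1(66.07) = 66.07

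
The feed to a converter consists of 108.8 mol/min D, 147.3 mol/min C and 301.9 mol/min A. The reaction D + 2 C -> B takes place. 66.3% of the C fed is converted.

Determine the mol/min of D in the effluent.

C reacted = 0.663 × 147.3 = 97.66 mol/min; ν_C = −2, so ξ = 97.66/2 = 48.83 mol/min.
Outlet amounts (n = n₀ + ν ξ):
  D: 108.8 − 1(48.83) = 59.97
  C: 147.3 − 2(48.83) = 49.64
  B: 0 + 1(48.83) = 48.83
  A: 301.9 (inert)

60 mol/min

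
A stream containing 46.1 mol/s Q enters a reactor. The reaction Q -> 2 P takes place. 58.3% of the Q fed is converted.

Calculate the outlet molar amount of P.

53.8 mol/s

Q reacted = 0.583 × 46.1 = 26.88 mol/s; ν_Q = −1, so ξ = 26.88/1 = 26.88 mol/s.
Outlet amounts (n = n₀ + ν ξ):
  Q: 46.1 − 1(26.88) = 19.22
  P: 0 + 2(26.88) = 53.75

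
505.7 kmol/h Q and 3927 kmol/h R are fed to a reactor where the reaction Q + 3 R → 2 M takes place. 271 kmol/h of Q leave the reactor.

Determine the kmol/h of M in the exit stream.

469 kmol/h

For Q: n = n₀ − 1ξ → 271 = 505.7 − 1ξ, giving ξ = 234.7 kmol/h.
Outlet amounts (n = n₀ + ν ξ):
  Q: 505.7 − 1(234.7) = 271
  R: 3927 − 3(234.7) = 3223
  M: 0 + 2(234.7) = 469.4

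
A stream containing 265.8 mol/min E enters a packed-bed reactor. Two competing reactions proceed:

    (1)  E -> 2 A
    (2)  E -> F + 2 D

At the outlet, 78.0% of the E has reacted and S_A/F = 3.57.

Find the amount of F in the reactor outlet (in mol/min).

74.4 mol/min

Conversion of E: E consumed = 0.78 × 265.8 = 207.3 mol/min = 1ξ₁ + 1ξ₂.
Selectivity: 2ξ₁ / (1ξ₂) = 3.57 → ξ₁ = 1.785 ξ₂.
Substitute: (1·1.785 + 1) ξ₂ = 207.3 → ξ₂ = 74.44 mol/min, ξ₁ = 132.9 mol/min.
Outlet amounts (n = n₀ + Σ ν·ξ):
  E: 265.8 − 1(132.9) − 1(74.44) = 58.48
  A: 0 + 2(132.9) = 265.8
  F: 0 + 1(74.44) = 74.44
  D: 0 + 2(74.44) = 148.9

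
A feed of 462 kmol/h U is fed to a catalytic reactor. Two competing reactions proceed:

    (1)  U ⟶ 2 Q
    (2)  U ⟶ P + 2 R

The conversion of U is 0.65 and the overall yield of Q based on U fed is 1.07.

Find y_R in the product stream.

Yield of Q: 2ξ₁ / 462 = 1.07 → ξ₁ = 247.2 kmol/h.
Conversion of U: 1ξ₁ + 1ξ₂ = 0.65 × 462 = 300.3 → ξ₂ = 53.13 kmol/h.
Outlet amounts (n = n₀ + Σ ν·ξ):
  U: 462 − 1(247.2) − 1(53.13) = 161.7
  Q: 0 + 2(247.2) = 494.3
  P: 0 + 1(53.13) = 53.13
  R: 0 + 2(53.13) = 106.3
Total out = 815.4 kmol/h; y_R = 106.3 / 815.4 = 0.1303.

0.13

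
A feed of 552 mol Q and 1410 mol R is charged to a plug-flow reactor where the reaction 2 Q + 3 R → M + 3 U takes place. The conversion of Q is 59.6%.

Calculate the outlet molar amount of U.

Q reacted = 0.596 × 552 = 329 mol; ν_Q = −2, so ξ = 329/2 = 164.5 mol.
Outlet amounts (n = n₀ + ν ξ):
  Q: 552 − 2(164.5) = 223
  R: 1410 − 3(164.5) = 916.5
  M: 0 + 1(164.5) = 164.5
  U: 0 + 3(164.5) = 493.5

493 mol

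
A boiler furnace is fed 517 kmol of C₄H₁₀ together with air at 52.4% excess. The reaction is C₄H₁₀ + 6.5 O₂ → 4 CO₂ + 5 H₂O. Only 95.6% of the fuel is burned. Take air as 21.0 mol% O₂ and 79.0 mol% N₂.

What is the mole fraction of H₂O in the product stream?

0.0964

Stoichiometric O₂ = 6.5 × 517 = 3360 kmol; O₂ fed = 3360 × 1.524 = 5121 kmol.
N₂ fed = 5121 × 79/21 = 19270 kmol.
Fuel reacted = 0.956 × 517 → ξ = 494.3 kmol.
Outlet (n = n₀ + ν ξ):
  C₄H₁₀: 517 − 1(494.3) = 22.75
  O₂: 5121 − 6.5(494.3) = 1909
  N₂: 19270 (inert)
  CO₂: 0 + 4(494.3) = 1977
  H₂O: 0 + 5(494.3) = 2471
Total out = 25650 kmol; y_H₂O = 2471 / 25650 = 0.09636.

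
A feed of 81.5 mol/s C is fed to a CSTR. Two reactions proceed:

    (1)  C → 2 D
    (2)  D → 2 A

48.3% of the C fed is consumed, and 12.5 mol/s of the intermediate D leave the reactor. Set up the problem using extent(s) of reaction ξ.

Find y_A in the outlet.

0.708

Conversion of C: C consumed = 1ξ₁ = 0.483 × 81.5 → ξ₁ = 39.36 mol/s.
D balance: n_D = 0 + 2ξ₁ − 1ξ₂ = 12.5 → ξ₂ = (2·39.36 − 12.5)/1 = 66.23 mol/s.
Outlet amounts (n = n₀ + Σ ν·ξ):
  C: 81.5 − 1(39.36) = 42.14
  D: 0 + 2(39.36) − 1(66.23) = 12.5
  A: 0 + 2(66.23) = 132.5
Total out = 187.1 mol/s; y_A = 132.5 / 187.1 = 0.708.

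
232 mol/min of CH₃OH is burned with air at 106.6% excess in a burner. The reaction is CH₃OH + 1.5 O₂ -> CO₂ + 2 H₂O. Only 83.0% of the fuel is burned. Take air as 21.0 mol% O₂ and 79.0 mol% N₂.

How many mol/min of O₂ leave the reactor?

430 mol/min

Stoichiometric O₂ = 1.5 × 232 = 348 mol/min; O₂ fed = 348 × 2.066 = 719 mol/min.
N₂ fed = 719 × 79/21 = 2705 mol/min.
Fuel reacted = 0.83 × 232 → ξ = 192.6 mol/min.
Outlet (n = n₀ + ν ξ):
  CH₃OH: 232 − 1(192.6) = 39.44
  O₂: 719 − 1.5(192.6) = 430.1
  N₂: 2705 (inert)
  CO₂: 0 + 1(192.6) = 192.6
  H₂O: 0 + 2(192.6) = 385.1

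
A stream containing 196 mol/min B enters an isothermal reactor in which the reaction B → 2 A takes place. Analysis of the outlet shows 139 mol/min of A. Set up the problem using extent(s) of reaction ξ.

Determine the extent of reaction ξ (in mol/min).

ξ = 69.5 mol/min

For A: n = n₀ + 2ξ → 139 = 0 + 2ξ, giving ξ = 69.5 mol/min.
Outlet amounts (n = n₀ + ν ξ):
  B: 196 − 1(69.5) = 126.5
  A: 0 + 2(69.5) = 139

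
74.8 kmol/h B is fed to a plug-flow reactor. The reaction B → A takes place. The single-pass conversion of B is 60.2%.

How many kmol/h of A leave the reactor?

45 kmol/h

B reacted = 0.602 × 74.8 = 45.03 kmol/h; ν_B = −1, so ξ = 45.03/1 = 45.03 kmol/h.
Outlet amounts (n = n₀ + ν ξ):
  B: 74.8 − 1(45.03) = 29.77
  A: 0 + 1(45.03) = 45.03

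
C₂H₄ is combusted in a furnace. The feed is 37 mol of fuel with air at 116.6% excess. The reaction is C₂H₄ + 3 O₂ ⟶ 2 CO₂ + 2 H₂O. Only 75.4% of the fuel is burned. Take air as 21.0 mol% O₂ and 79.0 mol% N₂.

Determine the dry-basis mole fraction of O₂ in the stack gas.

0.139

Stoichiometric O₂ = 3 × 37 = 111 mol; O₂ fed = 111 × 2.166 = 240.4 mol.
N₂ fed = 240.4 × 79/21 = 904.5 mol.
Fuel reacted = 0.754 × 37 → ξ = 27.9 mol.
Outlet (n = n₀ + ν ξ):
  C₂H₄: 37 − 1(27.9) = 9.102
  O₂: 240.4 − 3(27.9) = 156.7
  N₂: 904.5 (inert)
  CO₂: 0 + 2(27.9) = 55.8
  H₂O: 0 + 2(27.9) = 55.8
Dry total = 1126 mol; y_O₂ (dry) = 156.7 / 1126 = 0.1392.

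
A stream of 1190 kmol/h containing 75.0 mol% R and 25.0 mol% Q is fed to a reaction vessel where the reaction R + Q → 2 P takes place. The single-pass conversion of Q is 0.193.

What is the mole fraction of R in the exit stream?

Q reacted = 0.193 × 297.5 = 57.42 kmol/h; ν_Q = −1, so ξ = 57.42/1 = 57.42 kmol/h.
Outlet amounts (n = n₀ + ν ξ):
  R: 892.5 − 1(57.42) = 835.1
  Q: 297.5 − 1(57.42) = 240.1
  P: 0 + 2(57.42) = 114.8
Total out = 1190 kmol/h; y_R = 835.1 / 1190 = 0.7017.

0.702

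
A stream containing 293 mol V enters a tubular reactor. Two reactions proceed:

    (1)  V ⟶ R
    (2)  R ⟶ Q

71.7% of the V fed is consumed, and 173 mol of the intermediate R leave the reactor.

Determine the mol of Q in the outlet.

37.1 mol

Conversion of V: V consumed = 1ξ₁ = 0.717 × 293 → ξ₁ = 210.1 mol.
R balance: n_R = 0 + 1ξ₁ − 1ξ₂ = 173 → ξ₂ = (1·210.1 − 173)/1 = 37.08 mol.
Outlet amounts (n = n₀ + Σ ν·ξ):
  V: 293 − 1(210.1) = 82.92
  R: 0 + 1(210.1) − 1(37.08) = 173
  Q: 0 + 1(37.08) = 37.08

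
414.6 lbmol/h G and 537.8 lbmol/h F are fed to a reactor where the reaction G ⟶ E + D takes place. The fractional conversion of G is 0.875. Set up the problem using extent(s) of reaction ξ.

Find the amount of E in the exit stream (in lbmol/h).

363 lbmol/h

G reacted = 0.875 × 414.6 = 362.8 lbmol/h; ν_G = −1, so ξ = 362.8/1 = 362.8 lbmol/h.
Outlet amounts (n = n₀ + ν ξ):
  G: 414.6 − 1(362.8) = 51.82
  E: 0 + 1(362.8) = 362.8
  D: 0 + 1(362.8) = 362.8
  F: 537.8 (inert)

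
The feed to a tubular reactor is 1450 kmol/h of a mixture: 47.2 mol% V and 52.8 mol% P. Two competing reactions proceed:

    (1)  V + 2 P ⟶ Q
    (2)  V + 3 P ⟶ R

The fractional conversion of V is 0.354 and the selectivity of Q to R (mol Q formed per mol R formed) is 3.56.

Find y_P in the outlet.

0.25

Conversion of V: V consumed = 0.354 × 684.4 = 242.3 kmol/h = 1ξ₁ + 1ξ₂.
Selectivity: 1ξ₁ / (1ξ₂) = 3.56 → ξ₁ = 3.56 ξ₂.
Substitute: (1·3.56 + 1) ξ₂ = 242.3 → ξ₂ = 53.13 kmol/h, ξ₁ = 189.1 kmol/h.
Outlet amounts (n = n₀ + Σ ν·ξ):
  V: 684.4 − 1(189.1) − 1(53.13) = 442.1
  P: 765.6 − 2(189.1) − 3(53.13) = 227.9
  Q: 0 + 1(189.1) = 189.1
  R: 0 + 1(53.13) = 53.13
Total out = 912.3 kmol/h; y_P = 227.9 / 912.3 = 0.2498.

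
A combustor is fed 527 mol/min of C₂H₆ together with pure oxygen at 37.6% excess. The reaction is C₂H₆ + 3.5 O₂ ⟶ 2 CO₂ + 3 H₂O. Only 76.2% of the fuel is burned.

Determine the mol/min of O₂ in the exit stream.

Stoichiometric O₂ = 3.5 × 527 = 1844 mol/min; O₂ fed = 1844 × 1.376 = 2538 mol/min.
Fuel reacted = 0.762 × 527 → ξ = 401.6 mol/min.
Outlet (n = n₀ + ν ξ):
  C₂H₆: 527 − 1(401.6) = 125.4
  O₂: 2538 − 3.5(401.6) = 1133
  CO₂: 0 + 2(401.6) = 803.1
  H₂O: 0 + 3(401.6) = 1205

1130 mol/min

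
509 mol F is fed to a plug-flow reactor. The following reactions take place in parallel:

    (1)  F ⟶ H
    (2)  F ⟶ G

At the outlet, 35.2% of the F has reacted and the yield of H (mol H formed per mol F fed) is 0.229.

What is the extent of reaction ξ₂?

ξ₂ = 62.6 mol

Yield of H: 1ξ₁ / 509 = 0.229 → ξ₁ = 116.6 mol.
Conversion of F: 1ξ₁ + 1ξ₂ = 0.352 × 509 = 179.2 → ξ₂ = 62.61 mol.
Outlet amounts (n = n₀ + Σ ν·ξ):
  F: 509 − 1(116.6) − 1(62.61) = 329.8
  H: 0 + 1(116.6) = 116.6
  G: 0 + 1(62.61) = 62.61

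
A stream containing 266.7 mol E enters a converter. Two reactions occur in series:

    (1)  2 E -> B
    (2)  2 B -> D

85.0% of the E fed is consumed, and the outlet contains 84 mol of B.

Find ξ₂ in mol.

Conversion of E: E consumed = 2ξ₁ = 0.85 × 266.7 → ξ₁ = 113.3 mol.
B balance: n_B = 0 + 1ξ₁ − 2ξ₂ = 84 → ξ₂ = (1·113.3 − 84)/2 = 14.67 mol.
Outlet amounts (n = n₀ + Σ ν·ξ):
  E: 266.7 − 2(113.3) = 40
  B: 0 + 1(113.3) − 2(14.67) = 84
  D: 0 + 1(14.67) = 14.67

ξ₂ = 14.7 mol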